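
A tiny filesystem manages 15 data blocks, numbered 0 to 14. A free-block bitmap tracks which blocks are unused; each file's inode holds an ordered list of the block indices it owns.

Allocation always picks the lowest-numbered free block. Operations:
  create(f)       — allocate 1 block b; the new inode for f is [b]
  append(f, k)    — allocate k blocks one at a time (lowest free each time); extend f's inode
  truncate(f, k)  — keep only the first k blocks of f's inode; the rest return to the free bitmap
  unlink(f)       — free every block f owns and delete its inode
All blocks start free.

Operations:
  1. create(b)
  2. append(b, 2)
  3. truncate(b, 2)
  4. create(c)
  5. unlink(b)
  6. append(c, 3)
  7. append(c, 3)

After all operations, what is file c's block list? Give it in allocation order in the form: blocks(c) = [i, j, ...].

blocks(c) = [2, 0, 1, 3, 4, 5, 6]

after create(b) → b:[0]  free=[F..............]
after append(b, 2) → b:[0, 1, 2]  free=[FFF............]
after truncate(b, 2) → b:[0, 1]  free=[FF.............]
after create(c) → b:[0, 1], c:[2]  free=[FFF............]
after unlink(b) → c:[2]  free=[..F............]
after append(c, 3) → c:[2, 0, 1, 3]  free=[FFFF...........]
after append(c, 3) → c:[2, 0, 1, 3, 4, 5, 6]  free=[FFFFFFF........]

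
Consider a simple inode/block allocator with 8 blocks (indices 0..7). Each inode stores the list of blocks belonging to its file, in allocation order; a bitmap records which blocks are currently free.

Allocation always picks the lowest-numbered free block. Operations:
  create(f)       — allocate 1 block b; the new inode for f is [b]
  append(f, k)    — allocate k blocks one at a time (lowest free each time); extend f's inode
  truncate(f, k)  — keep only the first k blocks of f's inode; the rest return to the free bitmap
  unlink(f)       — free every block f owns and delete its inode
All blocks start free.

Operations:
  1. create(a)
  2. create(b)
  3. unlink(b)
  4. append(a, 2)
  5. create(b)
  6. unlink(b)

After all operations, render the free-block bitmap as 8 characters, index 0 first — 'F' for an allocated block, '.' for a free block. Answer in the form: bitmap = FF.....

bitmap = FFF.....

  1. create(a)  ⇒  F.......  {a→[0]}
  2. create(b)  ⇒  FF......  {a→[0]; b→[1]}
  3. unlink(b)  ⇒  F.......  {a→[0]}
  4. append(a, 2)  ⇒  FFF.....  {a→[0, 1, 2]}
  5. create(b)  ⇒  FFFF....  {a→[0, 1, 2]; b→[3]}
  6. unlink(b)  ⇒  FFF.....  {a→[0, 1, 2]}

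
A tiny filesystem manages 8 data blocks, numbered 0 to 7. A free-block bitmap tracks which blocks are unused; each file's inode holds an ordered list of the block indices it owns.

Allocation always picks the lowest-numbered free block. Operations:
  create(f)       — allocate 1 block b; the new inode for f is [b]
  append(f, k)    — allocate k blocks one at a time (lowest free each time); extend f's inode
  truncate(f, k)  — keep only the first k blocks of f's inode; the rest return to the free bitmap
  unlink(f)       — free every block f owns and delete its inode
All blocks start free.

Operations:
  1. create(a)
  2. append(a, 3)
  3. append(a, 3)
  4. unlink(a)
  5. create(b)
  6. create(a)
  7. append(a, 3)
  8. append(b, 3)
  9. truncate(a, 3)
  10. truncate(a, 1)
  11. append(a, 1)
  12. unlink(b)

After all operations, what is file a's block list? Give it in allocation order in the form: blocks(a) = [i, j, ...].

blocks(a) = [1, 2]

create(a): bitmap=F....... | a=[0]
append(a, 3): bitmap=FFFF.... | a=[0, 1, 2, 3]
append(a, 3): bitmap=FFFFFFF. | a=[0, 1, 2, 3, 4, 5, 6]
unlink(a): bitmap=........ | 
create(b): bitmap=F....... | b=[0]
create(a): bitmap=FF...... | a=[1] b=[0]
append(a, 3): bitmap=FFFFF... | a=[1, 2, 3, 4] b=[0]
append(b, 3): bitmap=FFFFFFFF | a=[1, 2, 3, 4] b=[0, 5, 6, 7]
truncate(a, 3): bitmap=FFFF.FFF | a=[1, 2, 3] b=[0, 5, 6, 7]
truncate(a, 1): bitmap=FF...FFF | a=[1] b=[0, 5, 6, 7]
append(a, 1): bitmap=FFF..FFF | a=[1, 2] b=[0, 5, 6, 7]
unlink(b): bitmap=.FF..... | a=[1, 2]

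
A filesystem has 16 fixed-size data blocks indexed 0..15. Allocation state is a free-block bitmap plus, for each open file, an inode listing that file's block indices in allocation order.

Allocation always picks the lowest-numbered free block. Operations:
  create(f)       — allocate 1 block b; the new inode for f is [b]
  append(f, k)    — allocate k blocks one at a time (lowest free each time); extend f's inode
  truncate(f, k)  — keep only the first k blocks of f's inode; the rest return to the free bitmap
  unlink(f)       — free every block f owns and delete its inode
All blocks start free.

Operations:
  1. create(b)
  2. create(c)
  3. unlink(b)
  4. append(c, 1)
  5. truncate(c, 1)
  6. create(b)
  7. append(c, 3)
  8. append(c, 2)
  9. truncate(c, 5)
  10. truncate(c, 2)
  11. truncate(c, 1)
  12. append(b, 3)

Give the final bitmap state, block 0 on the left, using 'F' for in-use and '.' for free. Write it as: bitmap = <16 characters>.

[1] create(b) — b=0 (map F...............)
[2] create(c) — b=0 c=1 (map FF..............)
[3] unlink(b) — c=1 (map .F..............)
[4] append(c, 1) — c=1,0 (map FF..............)
[5] truncate(c, 1) — c=1 (map .F..............)
[6] create(b) — b=0 c=1 (map FF..............)
[7] append(c, 3) — b=0 c=1,2,3,4 (map FFFFF...........)
[8] append(c, 2) — b=0 c=1,2,3,4,5,6 (map FFFFFFF.........)
[9] truncate(c, 5) — b=0 c=1,2,3,4,5 (map FFFFFF..........)
[10] truncate(c, 2) — b=0 c=1,2 (map FFF.............)
[11] truncate(c, 1) — b=0 c=1 (map FF..............)
[12] append(b, 3) — b=0,2,3,4 c=1 (map FFFFF...........)

bitmap = FFFFF...........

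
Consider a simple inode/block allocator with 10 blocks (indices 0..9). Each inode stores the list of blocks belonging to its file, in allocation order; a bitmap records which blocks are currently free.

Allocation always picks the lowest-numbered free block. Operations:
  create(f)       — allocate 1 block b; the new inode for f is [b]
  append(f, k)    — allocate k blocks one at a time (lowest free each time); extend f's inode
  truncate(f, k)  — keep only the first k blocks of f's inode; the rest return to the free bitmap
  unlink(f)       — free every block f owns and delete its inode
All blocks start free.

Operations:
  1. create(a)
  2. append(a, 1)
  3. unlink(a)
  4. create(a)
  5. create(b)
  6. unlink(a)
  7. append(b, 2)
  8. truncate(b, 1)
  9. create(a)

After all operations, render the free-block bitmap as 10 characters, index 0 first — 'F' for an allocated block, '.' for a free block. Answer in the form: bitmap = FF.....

[1] create(a) — a=0 (map F.........)
[2] append(a, 1) — a=0,1 (map FF........)
[3] unlink(a) —  (map ..........)
[4] create(a) — a=0 (map F.........)
[5] create(b) — a=0 b=1 (map FF........)
[6] unlink(a) — b=1 (map .F........)
[7] append(b, 2) — b=1,0,2 (map FFF.......)
[8] truncate(b, 1) — b=1 (map .F........)
[9] create(a) — a=0 b=1 (map FF........)

bitmap = FF........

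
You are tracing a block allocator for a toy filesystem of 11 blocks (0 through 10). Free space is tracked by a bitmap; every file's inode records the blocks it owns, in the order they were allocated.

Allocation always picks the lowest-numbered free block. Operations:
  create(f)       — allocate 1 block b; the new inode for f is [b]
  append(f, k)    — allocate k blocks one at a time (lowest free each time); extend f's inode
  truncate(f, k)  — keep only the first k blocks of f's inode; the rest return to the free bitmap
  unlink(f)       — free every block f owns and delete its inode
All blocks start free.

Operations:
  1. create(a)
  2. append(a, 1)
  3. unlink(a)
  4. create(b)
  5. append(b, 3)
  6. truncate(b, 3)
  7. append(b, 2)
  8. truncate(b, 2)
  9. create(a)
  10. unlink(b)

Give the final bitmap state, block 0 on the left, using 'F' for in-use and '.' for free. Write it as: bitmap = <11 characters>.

[1] create(a) — a=0 (map F..........)
[2] append(a, 1) — a=0,1 (map FF.........)
[3] unlink(a) —  (map ...........)
[4] create(b) — b=0 (map F..........)
[5] append(b, 3) — b=0,1,2,3 (map FFFF.......)
[6] truncate(b, 3) — b=0,1,2 (map FFF........)
[7] append(b, 2) — b=0,1,2,3,4 (map FFFFF......)
[8] truncate(b, 2) — b=0,1 (map FF.........)
[9] create(a) — a=2 b=0,1 (map FFF........)
[10] unlink(b) — a=2 (map ..F........)

bitmap = ..F........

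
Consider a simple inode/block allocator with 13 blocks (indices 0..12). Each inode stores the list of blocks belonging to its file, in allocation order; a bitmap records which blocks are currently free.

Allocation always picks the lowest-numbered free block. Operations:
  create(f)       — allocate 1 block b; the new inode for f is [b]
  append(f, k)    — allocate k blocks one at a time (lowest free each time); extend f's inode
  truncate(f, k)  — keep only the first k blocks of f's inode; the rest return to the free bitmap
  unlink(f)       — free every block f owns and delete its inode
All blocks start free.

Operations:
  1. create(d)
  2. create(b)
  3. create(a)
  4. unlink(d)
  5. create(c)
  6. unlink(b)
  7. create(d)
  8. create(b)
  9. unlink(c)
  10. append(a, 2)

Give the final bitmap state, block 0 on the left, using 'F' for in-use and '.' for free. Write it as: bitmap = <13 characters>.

[1] create(d) — d=0 (map F............)
[2] create(b) — b=1 d=0 (map FF...........)
[3] create(a) — a=2 b=1 d=0 (map FFF..........)
[4] unlink(d) — a=2 b=1 (map .FF..........)
[5] create(c) — a=2 b=1 c=0 (map FFF..........)
[6] unlink(b) — a=2 c=0 (map F.F..........)
[7] create(d) — a=2 c=0 d=1 (map FFF..........)
[8] create(b) — a=2 b=3 c=0 d=1 (map FFFF.........)
[9] unlink(c) — a=2 b=3 d=1 (map .FFF.........)
[10] append(a, 2) — a=2,0,4 b=3 d=1 (map FFFFF........)

bitmap = FFFFF........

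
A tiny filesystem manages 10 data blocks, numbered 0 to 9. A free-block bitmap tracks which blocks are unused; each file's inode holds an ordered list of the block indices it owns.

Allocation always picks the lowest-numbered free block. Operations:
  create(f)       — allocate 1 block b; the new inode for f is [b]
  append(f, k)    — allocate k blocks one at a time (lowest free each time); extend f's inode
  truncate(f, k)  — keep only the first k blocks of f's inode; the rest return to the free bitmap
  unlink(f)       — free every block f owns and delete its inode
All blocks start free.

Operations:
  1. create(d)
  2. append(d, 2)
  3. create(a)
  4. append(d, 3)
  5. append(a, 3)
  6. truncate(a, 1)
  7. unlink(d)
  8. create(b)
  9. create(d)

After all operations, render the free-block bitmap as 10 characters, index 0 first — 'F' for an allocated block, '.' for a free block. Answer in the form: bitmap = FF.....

bitmap = FF.F......

[1] create(d) — d=0 (map F.........)
[2] append(d, 2) — d=0,1,2 (map FFF.......)
[3] create(a) — a=3 d=0,1,2 (map FFFF......)
[4] append(d, 3) — a=3 d=0,1,2,4,5,6 (map FFFFFFF...)
[5] append(a, 3) — a=3,7,8,9 d=0,1,2,4,5,6 (map FFFFFFFFFF)
[6] truncate(a, 1) — a=3 d=0,1,2,4,5,6 (map FFFFFFF...)
[7] unlink(d) — a=3 (map ...F......)
[8] create(b) — a=3 b=0 (map F..F......)
[9] create(d) — a=3 b=0 d=1 (map FF.F......)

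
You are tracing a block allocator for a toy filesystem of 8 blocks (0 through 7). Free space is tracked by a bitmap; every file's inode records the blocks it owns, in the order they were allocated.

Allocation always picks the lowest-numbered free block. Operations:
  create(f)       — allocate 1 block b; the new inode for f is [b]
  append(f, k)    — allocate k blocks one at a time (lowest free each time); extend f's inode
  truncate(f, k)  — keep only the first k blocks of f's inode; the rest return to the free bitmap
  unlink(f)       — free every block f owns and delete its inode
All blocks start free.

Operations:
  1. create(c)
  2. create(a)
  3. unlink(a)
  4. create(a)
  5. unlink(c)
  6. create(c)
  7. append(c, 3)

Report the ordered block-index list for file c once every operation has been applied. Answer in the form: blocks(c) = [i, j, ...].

blocks(c) = [0, 2, 3, 4]

create(c): bitmap=F....... | c=[0]
create(a): bitmap=FF...... | a=[1] c=[0]
unlink(a): bitmap=F....... | c=[0]
create(a): bitmap=FF...... | a=[1] c=[0]
unlink(c): bitmap=.F...... | a=[1]
create(c): bitmap=FF...... | a=[1] c=[0]
append(c, 3): bitmap=FFFFF... | a=[1] c=[0, 2, 3, 4]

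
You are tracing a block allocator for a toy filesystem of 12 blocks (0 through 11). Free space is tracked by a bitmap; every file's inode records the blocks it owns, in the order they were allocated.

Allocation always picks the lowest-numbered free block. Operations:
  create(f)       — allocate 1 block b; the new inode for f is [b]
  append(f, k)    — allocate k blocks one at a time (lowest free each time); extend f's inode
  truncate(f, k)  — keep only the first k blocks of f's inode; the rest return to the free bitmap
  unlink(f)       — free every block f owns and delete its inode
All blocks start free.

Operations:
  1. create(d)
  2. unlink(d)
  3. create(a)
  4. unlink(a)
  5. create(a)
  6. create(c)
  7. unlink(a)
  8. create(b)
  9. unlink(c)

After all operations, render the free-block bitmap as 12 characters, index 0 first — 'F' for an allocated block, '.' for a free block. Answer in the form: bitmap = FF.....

after create(d) → d:[0]  free=[F...........]
after unlink(d) →   free=[............]
after create(a) → a:[0]  free=[F...........]
after unlink(a) →   free=[............]
after create(a) → a:[0]  free=[F...........]
after create(c) → a:[0], c:[1]  free=[FF..........]
after unlink(a) → c:[1]  free=[.F..........]
after create(b) → b:[0], c:[1]  free=[FF..........]
after unlink(c) → b:[0]  free=[F...........]

bitmap = F...........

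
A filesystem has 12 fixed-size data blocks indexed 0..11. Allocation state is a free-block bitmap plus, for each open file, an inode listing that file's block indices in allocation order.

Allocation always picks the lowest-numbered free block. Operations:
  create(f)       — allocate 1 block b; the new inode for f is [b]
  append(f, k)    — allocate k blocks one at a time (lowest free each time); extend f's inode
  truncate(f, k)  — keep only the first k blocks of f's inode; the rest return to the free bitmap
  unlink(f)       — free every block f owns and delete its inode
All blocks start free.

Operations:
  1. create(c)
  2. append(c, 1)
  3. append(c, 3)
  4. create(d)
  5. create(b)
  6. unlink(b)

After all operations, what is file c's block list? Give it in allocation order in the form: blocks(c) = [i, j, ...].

create(c): bitmap=F........... | c=[0]
append(c, 1): bitmap=FF.......... | c=[0, 1]
append(c, 3): bitmap=FFFFF....... | c=[0, 1, 2, 3, 4]
create(d): bitmap=FFFFFF...... | c=[0, 1, 2, 3, 4] d=[5]
create(b): bitmap=FFFFFFF..... | b=[6] c=[0, 1, 2, 3, 4] d=[5]
unlink(b): bitmap=FFFFFF...... | c=[0, 1, 2, 3, 4] d=[5]

blocks(c) = [0, 1, 2, 3, 4]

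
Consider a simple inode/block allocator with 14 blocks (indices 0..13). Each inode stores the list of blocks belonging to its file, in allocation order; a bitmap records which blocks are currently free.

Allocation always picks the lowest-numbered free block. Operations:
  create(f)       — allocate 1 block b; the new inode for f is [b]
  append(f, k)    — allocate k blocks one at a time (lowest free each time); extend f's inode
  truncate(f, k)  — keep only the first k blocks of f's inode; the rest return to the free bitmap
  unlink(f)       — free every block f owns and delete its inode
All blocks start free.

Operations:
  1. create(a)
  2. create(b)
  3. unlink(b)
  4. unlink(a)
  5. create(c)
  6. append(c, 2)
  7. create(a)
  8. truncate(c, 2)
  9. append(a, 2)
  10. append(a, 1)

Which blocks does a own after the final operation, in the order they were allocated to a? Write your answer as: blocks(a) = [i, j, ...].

blocks(a) = [3, 2, 4, 5]

  1. create(a)  ⇒  F.............  {a→[0]}
  2. create(b)  ⇒  FF............  {a→[0]; b→[1]}
  3. unlink(b)  ⇒  F.............  {a→[0]}
  4. unlink(a)  ⇒  ..............  {}
  5. create(c)  ⇒  F.............  {c→[0]}
  6. append(c, 2)  ⇒  FFF...........  {c→[0, 1, 2]}
  7. create(a)  ⇒  FFFF..........  {a→[3]; c→[0, 1, 2]}
  8. truncate(c, 2)  ⇒  FF.F..........  {a→[3]; c→[0, 1]}
  9. append(a, 2)  ⇒  FFFFF.........  {a→[3, 2, 4]; c→[0, 1]}
  10. append(a, 1)  ⇒  FFFFFF........  {a→[3, 2, 4, 5]; c→[0, 1]}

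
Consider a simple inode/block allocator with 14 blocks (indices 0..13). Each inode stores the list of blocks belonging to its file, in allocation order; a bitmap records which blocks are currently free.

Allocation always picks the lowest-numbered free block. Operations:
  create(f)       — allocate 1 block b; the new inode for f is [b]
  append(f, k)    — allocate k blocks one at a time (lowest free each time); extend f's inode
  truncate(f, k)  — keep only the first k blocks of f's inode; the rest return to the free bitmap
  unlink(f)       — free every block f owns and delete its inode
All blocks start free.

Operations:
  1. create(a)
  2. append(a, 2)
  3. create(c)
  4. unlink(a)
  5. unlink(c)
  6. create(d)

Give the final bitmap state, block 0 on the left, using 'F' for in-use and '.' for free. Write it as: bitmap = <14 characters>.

[1] create(a) — a=0 (map F.............)
[2] append(a, 2) — a=0,1,2 (map FFF...........)
[3] create(c) — a=0,1,2 c=3 (map FFFF..........)
[4] unlink(a) — c=3 (map ...F..........)
[5] unlink(c) —  (map ..............)
[6] create(d) — d=0 (map F.............)

bitmap = F.............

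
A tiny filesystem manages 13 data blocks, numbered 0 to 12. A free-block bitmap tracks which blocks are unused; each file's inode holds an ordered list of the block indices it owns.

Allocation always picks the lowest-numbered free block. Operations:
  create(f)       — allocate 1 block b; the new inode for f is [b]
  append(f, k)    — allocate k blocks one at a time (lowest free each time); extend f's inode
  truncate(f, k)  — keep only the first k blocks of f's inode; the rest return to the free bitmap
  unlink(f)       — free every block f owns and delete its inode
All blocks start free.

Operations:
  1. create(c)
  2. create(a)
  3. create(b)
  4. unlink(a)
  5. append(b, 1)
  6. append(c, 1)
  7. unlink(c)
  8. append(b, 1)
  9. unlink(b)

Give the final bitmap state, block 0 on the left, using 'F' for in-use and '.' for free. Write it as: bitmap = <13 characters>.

after create(c) → c:[0]  free=[F............]
after create(a) → a:[1], c:[0]  free=[FF...........]
after create(b) → a:[1], b:[2], c:[0]  free=[FFF..........]
after unlink(a) → b:[2], c:[0]  free=[F.F..........]
after append(b, 1) → b:[2, 1], c:[0]  free=[FFF..........]
after append(c, 1) → b:[2, 1], c:[0, 3]  free=[FFFF.........]
after unlink(c) → b:[2, 1]  free=[.FF..........]
after append(b, 1) → b:[2, 1, 0]  free=[FFF..........]
after unlink(b) →   free=[.............]

bitmap = .............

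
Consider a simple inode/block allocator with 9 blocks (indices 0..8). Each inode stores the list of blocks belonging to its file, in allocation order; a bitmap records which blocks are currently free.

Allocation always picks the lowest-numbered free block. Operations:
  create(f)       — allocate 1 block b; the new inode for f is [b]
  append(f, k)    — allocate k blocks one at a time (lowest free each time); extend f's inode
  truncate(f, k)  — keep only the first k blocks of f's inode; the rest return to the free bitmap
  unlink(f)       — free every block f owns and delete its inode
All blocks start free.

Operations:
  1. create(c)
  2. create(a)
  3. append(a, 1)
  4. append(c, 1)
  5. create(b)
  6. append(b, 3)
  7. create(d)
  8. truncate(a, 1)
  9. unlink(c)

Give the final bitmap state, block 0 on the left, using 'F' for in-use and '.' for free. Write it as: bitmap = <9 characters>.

bitmap = .F..FFFFF

[1] create(c) — c=0 (map F........)
[2] create(a) — a=1 c=0 (map FF.......)
[3] append(a, 1) — a=1,2 c=0 (map FFF......)
[4] append(c, 1) — a=1,2 c=0,3 (map FFFF.....)
[5] create(b) — a=1,2 b=4 c=0,3 (map FFFFF....)
[6] append(b, 3) — a=1,2 b=4,5,6,7 c=0,3 (map FFFFFFFF.)
[7] create(d) — a=1,2 b=4,5,6,7 c=0,3 d=8 (map FFFFFFFFF)
[8] truncate(a, 1) — a=1 b=4,5,6,7 c=0,3 d=8 (map FF.FFFFFF)
[9] unlink(c) — a=1 b=4,5,6,7 d=8 (map .F..FFFFF)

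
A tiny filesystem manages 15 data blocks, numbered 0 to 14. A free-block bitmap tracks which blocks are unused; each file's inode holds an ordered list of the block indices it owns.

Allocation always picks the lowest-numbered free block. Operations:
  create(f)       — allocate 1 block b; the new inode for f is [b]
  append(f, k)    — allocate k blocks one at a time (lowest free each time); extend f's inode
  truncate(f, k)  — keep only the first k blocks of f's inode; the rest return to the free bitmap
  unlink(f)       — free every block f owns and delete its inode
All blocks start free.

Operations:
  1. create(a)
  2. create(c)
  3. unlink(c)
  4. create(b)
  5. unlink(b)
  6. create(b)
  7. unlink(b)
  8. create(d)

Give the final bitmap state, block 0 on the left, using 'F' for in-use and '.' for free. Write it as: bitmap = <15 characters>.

after create(a) → a:[0]  free=[F..............]
after create(c) → a:[0], c:[1]  free=[FF.............]
after unlink(c) → a:[0]  free=[F..............]
after create(b) → a:[0], b:[1]  free=[FF.............]
after unlink(b) → a:[0]  free=[F..............]
after create(b) → a:[0], b:[1]  free=[FF.............]
after unlink(b) → a:[0]  free=[F..............]
after create(d) → a:[0], d:[1]  free=[FF.............]

bitmap = FF.............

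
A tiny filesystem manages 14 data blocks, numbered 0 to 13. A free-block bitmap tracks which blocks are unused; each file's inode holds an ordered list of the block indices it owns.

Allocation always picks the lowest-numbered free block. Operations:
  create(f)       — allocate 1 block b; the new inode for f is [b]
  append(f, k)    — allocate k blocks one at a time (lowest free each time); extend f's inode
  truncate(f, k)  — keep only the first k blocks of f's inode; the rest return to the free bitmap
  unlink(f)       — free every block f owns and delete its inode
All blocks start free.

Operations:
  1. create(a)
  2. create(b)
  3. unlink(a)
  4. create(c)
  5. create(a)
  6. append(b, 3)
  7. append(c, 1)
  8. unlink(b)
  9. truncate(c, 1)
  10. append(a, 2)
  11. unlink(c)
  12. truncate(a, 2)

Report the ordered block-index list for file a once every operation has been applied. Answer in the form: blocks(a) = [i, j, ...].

after create(a) → a:[0]  free=[F.............]
after create(b) → a:[0], b:[1]  free=[FF............]
after unlink(a) → b:[1]  free=[.F............]
after create(c) → b:[1], c:[0]  free=[FF............]
after create(a) → a:[2], b:[1], c:[0]  free=[FFF...........]
after append(b, 3) → a:[2], b:[1, 3, 4, 5], c:[0]  free=[FFFFFF........]
after append(c, 1) → a:[2], b:[1, 3, 4, 5], c:[0, 6]  free=[FFFFFFF.......]
after unlink(b) → a:[2], c:[0, 6]  free=[F.F...F.......]
after truncate(c, 1) → a:[2], c:[0]  free=[F.F...........]
after append(a, 2) → a:[2, 1, 3], c:[0]  free=[FFFF..........]
after unlink(c) → a:[2, 1, 3]  free=[.FFF..........]
after truncate(a, 2) → a:[2, 1]  free=[.FF...........]

blocks(a) = [2, 1]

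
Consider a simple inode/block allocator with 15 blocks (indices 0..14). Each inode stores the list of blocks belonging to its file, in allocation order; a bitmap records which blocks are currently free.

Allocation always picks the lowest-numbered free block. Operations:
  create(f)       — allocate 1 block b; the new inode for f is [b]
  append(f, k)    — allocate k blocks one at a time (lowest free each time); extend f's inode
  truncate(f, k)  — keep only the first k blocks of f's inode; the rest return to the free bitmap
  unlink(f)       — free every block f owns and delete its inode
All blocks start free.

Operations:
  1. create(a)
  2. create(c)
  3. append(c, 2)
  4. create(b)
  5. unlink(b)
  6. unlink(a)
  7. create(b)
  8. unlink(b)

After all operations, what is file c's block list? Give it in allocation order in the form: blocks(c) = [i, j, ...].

blocks(c) = [1, 2, 3]

[1] create(a) — a=0 (map F..............)
[2] create(c) — a=0 c=1 (map FF.............)
[3] append(c, 2) — a=0 c=1,2,3 (map FFFF...........)
[4] create(b) — a=0 b=4 c=1,2,3 (map FFFFF..........)
[5] unlink(b) — a=0 c=1,2,3 (map FFFF...........)
[6] unlink(a) — c=1,2,3 (map .FFF...........)
[7] create(b) — b=0 c=1,2,3 (map FFFF...........)
[8] unlink(b) — c=1,2,3 (map .FFF...........)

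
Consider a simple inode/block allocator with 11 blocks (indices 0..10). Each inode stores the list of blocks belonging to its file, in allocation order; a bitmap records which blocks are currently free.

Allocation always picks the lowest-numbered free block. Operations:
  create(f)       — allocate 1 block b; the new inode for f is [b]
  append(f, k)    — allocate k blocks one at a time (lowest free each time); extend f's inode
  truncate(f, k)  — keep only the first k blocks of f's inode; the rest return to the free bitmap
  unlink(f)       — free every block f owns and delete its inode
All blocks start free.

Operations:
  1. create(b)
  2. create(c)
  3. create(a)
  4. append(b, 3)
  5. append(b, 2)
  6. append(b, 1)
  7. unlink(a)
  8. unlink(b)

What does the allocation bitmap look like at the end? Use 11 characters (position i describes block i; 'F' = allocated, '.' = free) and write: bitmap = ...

  1. create(b)  ⇒  F..........  {b→[0]}
  2. create(c)  ⇒  FF.........  {b→[0]; c→[1]}
  3. create(a)  ⇒  FFF........  {a→[2]; b→[0]; c→[1]}
  4. append(b, 3)  ⇒  FFFFFF.....  {a→[2]; b→[0, 3, 4, 5]; c→[1]}
  5. append(b, 2)  ⇒  FFFFFFFF...  {a→[2]; b→[0, 3, 4, 5, 6, 7]; c→[1]}
  6. append(b, 1)  ⇒  FFFFFFFFF..  {a→[2]; b→[0, 3, 4, 5, 6, 7, 8]; c→[1]}
  7. unlink(a)  ⇒  FF.FFFFFF..  {b→[0, 3, 4, 5, 6, 7, 8]; c→[1]}
  8. unlink(b)  ⇒  .F.........  {c→[1]}

bitmap = .F.........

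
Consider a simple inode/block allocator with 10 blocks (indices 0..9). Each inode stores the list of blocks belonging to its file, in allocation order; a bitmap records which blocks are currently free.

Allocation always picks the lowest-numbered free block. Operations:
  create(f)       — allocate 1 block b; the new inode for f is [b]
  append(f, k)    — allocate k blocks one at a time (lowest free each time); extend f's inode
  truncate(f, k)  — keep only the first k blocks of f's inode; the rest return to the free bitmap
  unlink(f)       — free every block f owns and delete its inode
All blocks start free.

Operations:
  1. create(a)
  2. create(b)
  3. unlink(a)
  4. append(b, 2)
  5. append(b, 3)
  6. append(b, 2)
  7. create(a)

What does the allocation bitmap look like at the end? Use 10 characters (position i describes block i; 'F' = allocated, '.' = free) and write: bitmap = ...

bitmap = FFFFFFFFF.

create(a): bitmap=F......... | a=[0]
create(b): bitmap=FF........ | a=[0] b=[1]
unlink(a): bitmap=.F........ | b=[1]
append(b, 2): bitmap=FFF....... | b=[1, 0, 2]
append(b, 3): bitmap=FFFFFF.... | b=[1, 0, 2, 3, 4, 5]
append(b, 2): bitmap=FFFFFFFF.. | b=[1, 0, 2, 3, 4, 5, 6, 7]
create(a): bitmap=FFFFFFFFF. | a=[8] b=[1, 0, 2, 3, 4, 5, 6, 7]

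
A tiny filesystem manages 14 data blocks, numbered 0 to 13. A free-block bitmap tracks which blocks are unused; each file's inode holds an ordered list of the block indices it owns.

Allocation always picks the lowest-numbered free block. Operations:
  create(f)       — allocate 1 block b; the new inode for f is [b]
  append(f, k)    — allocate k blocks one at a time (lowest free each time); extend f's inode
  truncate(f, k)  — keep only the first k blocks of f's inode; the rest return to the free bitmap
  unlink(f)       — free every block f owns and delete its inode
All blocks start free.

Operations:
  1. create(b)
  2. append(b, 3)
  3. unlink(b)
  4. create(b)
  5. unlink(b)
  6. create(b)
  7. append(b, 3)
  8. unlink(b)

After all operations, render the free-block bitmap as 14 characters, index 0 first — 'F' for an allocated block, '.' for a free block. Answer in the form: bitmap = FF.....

[1] create(b) — b=0 (map F.............)
[2] append(b, 3) — b=0,1,2,3 (map FFFF..........)
[3] unlink(b) —  (map ..............)
[4] create(b) — b=0 (map F.............)
[5] unlink(b) —  (map ..............)
[6] create(b) — b=0 (map F.............)
[7] append(b, 3) — b=0,1,2,3 (map FFFF..........)
[8] unlink(b) —  (map ..............)

bitmap = ..............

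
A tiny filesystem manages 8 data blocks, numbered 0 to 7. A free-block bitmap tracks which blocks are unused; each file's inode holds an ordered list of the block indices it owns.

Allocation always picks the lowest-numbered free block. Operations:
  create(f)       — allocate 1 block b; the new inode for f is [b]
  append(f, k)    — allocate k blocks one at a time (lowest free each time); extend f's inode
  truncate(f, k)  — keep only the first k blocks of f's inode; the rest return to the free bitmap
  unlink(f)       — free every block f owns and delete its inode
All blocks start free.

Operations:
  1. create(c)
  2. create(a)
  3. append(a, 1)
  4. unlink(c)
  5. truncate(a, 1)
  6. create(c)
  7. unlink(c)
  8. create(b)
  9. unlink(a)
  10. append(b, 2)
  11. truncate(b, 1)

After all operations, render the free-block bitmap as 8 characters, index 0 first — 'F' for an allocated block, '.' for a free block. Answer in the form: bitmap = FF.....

[1] create(c) — c=0 (map F.......)
[2] create(a) — a=1 c=0 (map FF......)
[3] append(a, 1) — a=1,2 c=0 (map FFF.....)
[4] unlink(c) — a=1,2 (map .FF.....)
[5] truncate(a, 1) — a=1 (map .F......)
[6] create(c) — a=1 c=0 (map FF......)
[7] unlink(c) — a=1 (map .F......)
[8] create(b) — a=1 b=0 (map FF......)
[9] unlink(a) — b=0 (map F.......)
[10] append(b, 2) — b=0,1,2 (map FFF.....)
[11] truncate(b, 1) — b=0 (map F.......)

bitmap = F.......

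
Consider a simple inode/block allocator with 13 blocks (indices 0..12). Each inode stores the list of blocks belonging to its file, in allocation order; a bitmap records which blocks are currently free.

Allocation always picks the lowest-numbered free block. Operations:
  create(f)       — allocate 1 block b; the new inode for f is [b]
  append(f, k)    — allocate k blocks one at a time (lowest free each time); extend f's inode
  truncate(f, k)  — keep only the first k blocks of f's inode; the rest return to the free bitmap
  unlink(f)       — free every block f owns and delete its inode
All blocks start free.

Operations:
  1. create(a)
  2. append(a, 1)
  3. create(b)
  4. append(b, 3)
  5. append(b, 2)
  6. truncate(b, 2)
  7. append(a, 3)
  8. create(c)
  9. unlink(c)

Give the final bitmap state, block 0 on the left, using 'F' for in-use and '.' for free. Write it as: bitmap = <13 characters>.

bitmap = FFFFFFF......

  1. create(a)  ⇒  F............  {a→[0]}
  2. append(a, 1)  ⇒  FF...........  {a→[0, 1]}
  3. create(b)  ⇒  FFF..........  {a→[0, 1]; b→[2]}
  4. append(b, 3)  ⇒  FFFFFF.......  {a→[0, 1]; b→[2, 3, 4, 5]}
  5. append(b, 2)  ⇒  FFFFFFFF.....  {a→[0, 1]; b→[2, 3, 4, 5, 6, 7]}
  6. truncate(b, 2)  ⇒  FFFF.........  {a→[0, 1]; b→[2, 3]}
  7. append(a, 3)  ⇒  FFFFFFF......  {a→[0, 1, 4, 5, 6]; b→[2, 3]}
  8. create(c)  ⇒  FFFFFFFF.....  {a→[0, 1, 4, 5, 6]; b→[2, 3]; c→[7]}
  9. unlink(c)  ⇒  FFFFFFF......  {a→[0, 1, 4, 5, 6]; b→[2, 3]}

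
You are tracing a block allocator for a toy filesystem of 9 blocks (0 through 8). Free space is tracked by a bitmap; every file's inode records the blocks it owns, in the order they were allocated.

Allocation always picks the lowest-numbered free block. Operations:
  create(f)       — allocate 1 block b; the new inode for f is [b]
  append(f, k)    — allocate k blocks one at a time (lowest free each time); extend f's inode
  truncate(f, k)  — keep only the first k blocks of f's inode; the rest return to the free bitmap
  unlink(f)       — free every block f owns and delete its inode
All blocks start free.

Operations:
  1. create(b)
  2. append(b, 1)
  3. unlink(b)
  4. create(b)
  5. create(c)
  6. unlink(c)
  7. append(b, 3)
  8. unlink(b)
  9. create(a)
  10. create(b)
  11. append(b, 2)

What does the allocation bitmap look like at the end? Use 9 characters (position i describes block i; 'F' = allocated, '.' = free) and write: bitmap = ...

bitmap = FFFF.....

  1. create(b)  ⇒  F........  {b→[0]}
  2. append(b, 1)  ⇒  FF.......  {b→[0, 1]}
  3. unlink(b)  ⇒  .........  {}
  4. create(b)  ⇒  F........  {b→[0]}
  5. create(c)  ⇒  FF.......  {b→[0]; c→[1]}
  6. unlink(c)  ⇒  F........  {b→[0]}
  7. append(b, 3)  ⇒  FFFF.....  {b→[0, 1, 2, 3]}
  8. unlink(b)  ⇒  .........  {}
  9. create(a)  ⇒  F........  {a→[0]}
  10. create(b)  ⇒  FF.......  {a→[0]; b→[1]}
  11. append(b, 2)  ⇒  FFFF.....  {a→[0]; b→[1, 2, 3]}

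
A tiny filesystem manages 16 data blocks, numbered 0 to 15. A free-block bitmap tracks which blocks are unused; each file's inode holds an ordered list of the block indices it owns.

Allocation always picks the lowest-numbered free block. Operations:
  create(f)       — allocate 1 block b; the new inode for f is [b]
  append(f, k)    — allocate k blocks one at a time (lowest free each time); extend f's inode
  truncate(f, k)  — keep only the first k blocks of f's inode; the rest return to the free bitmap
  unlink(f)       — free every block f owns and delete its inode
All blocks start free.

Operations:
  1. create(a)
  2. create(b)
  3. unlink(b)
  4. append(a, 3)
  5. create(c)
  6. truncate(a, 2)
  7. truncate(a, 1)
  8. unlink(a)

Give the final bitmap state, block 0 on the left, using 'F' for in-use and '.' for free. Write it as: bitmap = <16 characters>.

bitmap = ....F...........

  1. create(a)  ⇒  F...............  {a→[0]}
  2. create(b)  ⇒  FF..............  {a→[0]; b→[1]}
  3. unlink(b)  ⇒  F...............  {a→[0]}
  4. append(a, 3)  ⇒  FFFF............  {a→[0, 1, 2, 3]}
  5. create(c)  ⇒  FFFFF...........  {a→[0, 1, 2, 3]; c→[4]}
  6. truncate(a, 2)  ⇒  FF..F...........  {a→[0, 1]; c→[4]}
  7. truncate(a, 1)  ⇒  F...F...........  {a→[0]; c→[4]}
  8. unlink(a)  ⇒  ....F...........  {c→[4]}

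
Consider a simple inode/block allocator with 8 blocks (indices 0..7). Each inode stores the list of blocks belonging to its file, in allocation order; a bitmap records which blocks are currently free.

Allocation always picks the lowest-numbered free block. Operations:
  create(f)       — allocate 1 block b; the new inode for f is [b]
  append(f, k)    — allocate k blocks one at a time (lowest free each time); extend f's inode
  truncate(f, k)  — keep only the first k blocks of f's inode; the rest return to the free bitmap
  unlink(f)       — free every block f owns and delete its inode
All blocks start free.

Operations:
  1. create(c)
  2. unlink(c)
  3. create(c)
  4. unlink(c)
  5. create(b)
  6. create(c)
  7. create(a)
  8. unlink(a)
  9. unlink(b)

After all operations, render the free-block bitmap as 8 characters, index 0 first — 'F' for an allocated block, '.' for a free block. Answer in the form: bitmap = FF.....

bitmap = .F......

create(c): bitmap=F....... | c=[0]
unlink(c): bitmap=........ | 
create(c): bitmap=F....... | c=[0]
unlink(c): bitmap=........ | 
create(b): bitmap=F....... | b=[0]
create(c): bitmap=FF...... | b=[0] c=[1]
create(a): bitmap=FFF..... | a=[2] b=[0] c=[1]
unlink(a): bitmap=FF...... | b=[0] c=[1]
unlink(b): bitmap=.F...... | c=[1]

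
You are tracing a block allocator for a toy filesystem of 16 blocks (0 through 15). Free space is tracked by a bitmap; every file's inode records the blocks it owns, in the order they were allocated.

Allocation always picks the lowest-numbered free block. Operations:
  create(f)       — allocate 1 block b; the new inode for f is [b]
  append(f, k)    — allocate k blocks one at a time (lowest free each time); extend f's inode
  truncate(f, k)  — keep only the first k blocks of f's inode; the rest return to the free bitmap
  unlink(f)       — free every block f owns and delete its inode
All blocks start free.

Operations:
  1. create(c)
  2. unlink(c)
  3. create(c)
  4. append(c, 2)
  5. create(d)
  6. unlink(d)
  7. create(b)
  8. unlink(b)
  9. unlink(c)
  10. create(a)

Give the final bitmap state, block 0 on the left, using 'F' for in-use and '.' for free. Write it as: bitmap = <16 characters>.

after create(c) → c:[0]  free=[F...............]
after unlink(c) →   free=[................]
after create(c) → c:[0]  free=[F...............]
after append(c, 2) → c:[0, 1, 2]  free=[FFF.............]
after create(d) → c:[0, 1, 2], d:[3]  free=[FFFF............]
after unlink(d) → c:[0, 1, 2]  free=[FFF.............]
after create(b) → b:[3], c:[0, 1, 2]  free=[FFFF............]
after unlink(b) → c:[0, 1, 2]  free=[FFF.............]
after unlink(c) →   free=[................]
after create(a) → a:[0]  free=[F...............]

bitmap = F...............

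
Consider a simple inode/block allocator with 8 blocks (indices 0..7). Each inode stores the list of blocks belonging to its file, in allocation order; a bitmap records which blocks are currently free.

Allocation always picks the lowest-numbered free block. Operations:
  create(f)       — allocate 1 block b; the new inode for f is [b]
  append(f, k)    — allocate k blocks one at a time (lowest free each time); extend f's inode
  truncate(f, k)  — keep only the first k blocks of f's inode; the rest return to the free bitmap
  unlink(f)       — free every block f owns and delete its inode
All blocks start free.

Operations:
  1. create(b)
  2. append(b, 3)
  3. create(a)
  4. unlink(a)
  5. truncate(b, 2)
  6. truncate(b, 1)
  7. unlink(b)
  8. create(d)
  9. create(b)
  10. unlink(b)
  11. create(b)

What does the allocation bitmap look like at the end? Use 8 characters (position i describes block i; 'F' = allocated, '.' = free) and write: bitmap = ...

  1. create(b)  ⇒  F.......  {b→[0]}
  2. append(b, 3)  ⇒  FFFF....  {b→[0, 1, 2, 3]}
  3. create(a)  ⇒  FFFFF...  {a→[4]; b→[0, 1, 2, 3]}
  4. unlink(a)  ⇒  FFFF....  {b→[0, 1, 2, 3]}
  5. truncate(b, 2)  ⇒  FF......  {b→[0, 1]}
  6. truncate(b, 1)  ⇒  F.......  {b→[0]}
  7. unlink(b)  ⇒  ........  {}
  8. create(d)  ⇒  F.......  {d→[0]}
  9. create(b)  ⇒  FF......  {b→[1]; d→[0]}
  10. unlink(b)  ⇒  F.......  {d→[0]}
  11. create(b)  ⇒  FF......  {b→[1]; d→[0]}

bitmap = FF......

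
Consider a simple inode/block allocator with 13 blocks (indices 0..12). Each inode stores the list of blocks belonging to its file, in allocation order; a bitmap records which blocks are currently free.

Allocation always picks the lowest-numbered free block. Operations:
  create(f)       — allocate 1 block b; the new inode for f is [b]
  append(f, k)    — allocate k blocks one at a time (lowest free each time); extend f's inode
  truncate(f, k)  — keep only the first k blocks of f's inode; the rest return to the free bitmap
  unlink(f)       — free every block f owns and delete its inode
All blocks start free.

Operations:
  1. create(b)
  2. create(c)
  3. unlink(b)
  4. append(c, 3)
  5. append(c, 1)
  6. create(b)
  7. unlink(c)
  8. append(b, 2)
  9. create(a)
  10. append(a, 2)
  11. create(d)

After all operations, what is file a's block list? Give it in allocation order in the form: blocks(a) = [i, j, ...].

blocks(a) = [2, 3, 4]

  1. create(b)  ⇒  F............  {b→[0]}
  2. create(c)  ⇒  FF...........  {b→[0]; c→[1]}
  3. unlink(b)  ⇒  .F...........  {c→[1]}
  4. append(c, 3)  ⇒  FFFF.........  {c→[1, 0, 2, 3]}
  5. append(c, 1)  ⇒  FFFFF........  {c→[1, 0, 2, 3, 4]}
  6. create(b)  ⇒  FFFFFF.......  {b→[5]; c→[1, 0, 2, 3, 4]}
  7. unlink(c)  ⇒  .....F.......  {b→[5]}
  8. append(b, 2)  ⇒  FF...F.......  {b→[5, 0, 1]}
  9. create(a)  ⇒  FFF..F.......  {a→[2]; b→[5, 0, 1]}
  10. append(a, 2)  ⇒  FFFFFF.......  {a→[2, 3, 4]; b→[5, 0, 1]}
  11. create(d)  ⇒  FFFFFFF......  {a→[2, 3, 4]; b→[5, 0, 1]; d→[6]}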